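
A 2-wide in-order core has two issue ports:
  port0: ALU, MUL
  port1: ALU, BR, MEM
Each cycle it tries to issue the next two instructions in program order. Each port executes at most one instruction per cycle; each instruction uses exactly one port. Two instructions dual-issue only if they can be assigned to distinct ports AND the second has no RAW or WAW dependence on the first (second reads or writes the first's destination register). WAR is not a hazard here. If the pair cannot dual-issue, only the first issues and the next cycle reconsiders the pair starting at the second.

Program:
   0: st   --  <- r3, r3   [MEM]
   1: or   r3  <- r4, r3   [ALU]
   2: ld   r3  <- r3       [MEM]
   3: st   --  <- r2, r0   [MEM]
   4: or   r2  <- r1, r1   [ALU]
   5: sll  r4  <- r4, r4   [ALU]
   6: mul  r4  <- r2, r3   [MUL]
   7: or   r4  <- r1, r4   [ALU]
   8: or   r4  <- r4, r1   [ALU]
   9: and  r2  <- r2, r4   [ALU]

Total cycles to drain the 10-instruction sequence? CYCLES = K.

CYCLES = 8

[0] i0/i1  st or  -- 2-wide
[1] i2  ld  -- no-port MEM/MEM
[2] i3/i4  st or  -- 2-wide
[3] i5  sll  -- WAW r4
[4] i6  mul  -- RAW+WAW r4
[5] i7  or  -- RAW+WAW r4
[6] i8  or  -- RAW r4
[7] i9  and  -- tail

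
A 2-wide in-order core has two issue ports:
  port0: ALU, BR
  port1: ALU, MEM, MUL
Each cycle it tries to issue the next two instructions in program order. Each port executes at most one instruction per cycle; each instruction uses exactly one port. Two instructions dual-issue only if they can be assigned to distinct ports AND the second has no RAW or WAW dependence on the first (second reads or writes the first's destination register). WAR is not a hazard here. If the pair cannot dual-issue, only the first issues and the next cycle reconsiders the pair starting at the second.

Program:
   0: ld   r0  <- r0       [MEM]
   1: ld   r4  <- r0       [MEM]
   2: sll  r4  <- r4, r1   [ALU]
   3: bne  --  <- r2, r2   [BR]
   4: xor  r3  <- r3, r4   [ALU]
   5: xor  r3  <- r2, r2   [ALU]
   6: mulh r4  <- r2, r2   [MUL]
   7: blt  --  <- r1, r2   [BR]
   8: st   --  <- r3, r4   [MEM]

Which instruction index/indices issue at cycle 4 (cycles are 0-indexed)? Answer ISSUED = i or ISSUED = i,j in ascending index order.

ISSUED = 5,6

t=0 i0:ld ; no-port MEM/MEM
t=1 i1:ld ; RAW+WAW r4
t=2 i2+i3:sll+bne ; pair
t=3 i4:xor ; WAW r3
t=4 i5+i6:xor+mulh ; pair
t=5 i7+i8:blt+st ; pair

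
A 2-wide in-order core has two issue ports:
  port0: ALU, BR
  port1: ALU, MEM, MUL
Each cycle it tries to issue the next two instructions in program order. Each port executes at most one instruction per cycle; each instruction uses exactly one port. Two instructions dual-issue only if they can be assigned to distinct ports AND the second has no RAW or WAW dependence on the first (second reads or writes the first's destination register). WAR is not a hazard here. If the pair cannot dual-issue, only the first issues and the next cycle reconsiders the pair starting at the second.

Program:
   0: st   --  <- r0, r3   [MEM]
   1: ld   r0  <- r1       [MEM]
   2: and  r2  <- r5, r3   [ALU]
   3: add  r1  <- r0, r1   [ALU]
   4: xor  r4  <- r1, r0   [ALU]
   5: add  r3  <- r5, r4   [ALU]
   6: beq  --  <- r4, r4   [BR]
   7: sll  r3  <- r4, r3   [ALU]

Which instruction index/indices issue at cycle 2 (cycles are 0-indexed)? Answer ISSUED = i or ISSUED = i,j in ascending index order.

c0: i0 st.MEM  no-port MEM/MEM
c1: i1+i2 ld.MEM+and.ALU  pair
c2: i3 add.ALU  RAW r1
c3: i4 xor.ALU  RAW r4
c4: i5+i6 add.ALU+beq.BR  pair
c5: i7 sll.ALU  tail

ISSUED = 3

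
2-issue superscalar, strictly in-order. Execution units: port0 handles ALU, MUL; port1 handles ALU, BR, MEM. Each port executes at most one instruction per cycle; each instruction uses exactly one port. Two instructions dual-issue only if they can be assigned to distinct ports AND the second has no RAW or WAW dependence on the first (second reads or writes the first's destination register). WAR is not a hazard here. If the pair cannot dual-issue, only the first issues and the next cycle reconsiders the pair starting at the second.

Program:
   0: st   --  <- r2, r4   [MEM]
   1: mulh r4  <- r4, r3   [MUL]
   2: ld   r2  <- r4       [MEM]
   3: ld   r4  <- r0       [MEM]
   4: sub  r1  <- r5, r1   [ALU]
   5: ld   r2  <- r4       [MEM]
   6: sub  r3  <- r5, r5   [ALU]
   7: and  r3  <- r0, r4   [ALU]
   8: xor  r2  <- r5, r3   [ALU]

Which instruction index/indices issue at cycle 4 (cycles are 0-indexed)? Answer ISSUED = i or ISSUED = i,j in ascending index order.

ISSUED = 7

t=0 i0&i1:st.MEM/mulh.MUL ; pair
t=1 i2:ld.MEM ; no-port MEM/MEM
t=2 i3&i4:ld.MEM/sub.ALU ; pair
t=3 i5&i6:ld.MEM/sub.ALU ; pair
t=4 i7:and.ALU ; RAW r3
t=5 i8:xor.ALU ; tail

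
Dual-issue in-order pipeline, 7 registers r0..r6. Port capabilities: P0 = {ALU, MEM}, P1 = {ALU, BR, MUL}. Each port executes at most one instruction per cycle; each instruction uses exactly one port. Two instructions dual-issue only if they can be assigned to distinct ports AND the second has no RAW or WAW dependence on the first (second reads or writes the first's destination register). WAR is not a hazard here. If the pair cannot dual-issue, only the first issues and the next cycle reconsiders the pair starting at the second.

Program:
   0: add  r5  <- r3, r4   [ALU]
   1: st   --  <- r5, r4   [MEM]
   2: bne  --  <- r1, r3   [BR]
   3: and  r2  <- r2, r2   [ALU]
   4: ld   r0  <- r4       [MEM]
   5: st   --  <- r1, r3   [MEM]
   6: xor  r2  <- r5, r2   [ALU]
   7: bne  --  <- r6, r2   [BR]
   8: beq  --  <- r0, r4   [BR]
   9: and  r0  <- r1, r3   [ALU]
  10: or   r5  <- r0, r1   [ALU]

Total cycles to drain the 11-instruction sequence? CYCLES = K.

CYCLES = 7

0. add.ALU @i0  | RAW r5
1. st.MEM;bne.BR @i1+i2  | dual
2. and.ALU;ld.MEM @i3+i4  | dual
3. st.MEM;xor.ALU @i5+i6  | dual
4. bne.BR @i7  | no-port BR/BR
5. beq.BR;and.ALU @i8+i9  | dual
6. or.ALU @i10  | tail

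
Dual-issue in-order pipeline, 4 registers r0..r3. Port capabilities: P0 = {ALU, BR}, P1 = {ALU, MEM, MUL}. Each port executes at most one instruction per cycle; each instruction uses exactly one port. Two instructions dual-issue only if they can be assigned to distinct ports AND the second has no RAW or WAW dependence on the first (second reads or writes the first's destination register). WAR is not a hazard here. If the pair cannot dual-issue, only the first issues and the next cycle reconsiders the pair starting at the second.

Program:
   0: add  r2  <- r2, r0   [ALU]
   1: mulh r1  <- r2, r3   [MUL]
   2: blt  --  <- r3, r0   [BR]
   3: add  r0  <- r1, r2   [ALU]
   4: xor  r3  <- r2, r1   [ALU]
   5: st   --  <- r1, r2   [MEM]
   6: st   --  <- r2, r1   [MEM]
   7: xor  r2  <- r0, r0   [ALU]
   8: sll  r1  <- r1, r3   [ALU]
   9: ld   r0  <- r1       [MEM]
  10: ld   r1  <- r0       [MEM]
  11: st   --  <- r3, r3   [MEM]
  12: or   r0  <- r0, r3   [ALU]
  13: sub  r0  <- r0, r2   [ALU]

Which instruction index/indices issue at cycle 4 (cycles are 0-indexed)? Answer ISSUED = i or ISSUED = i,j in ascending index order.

#0 head=0: add i0 RAW r2
#1 head=1: mulh/blt i1,i2 2-wide
#2 head=3: add/xor i3,i4 2-wide
#3 head=5: st i5 no-port MEM/MEM
#4 head=6: st/xor i6,i7 2-wide
#5 head=8: sll i8 RAW r1
#6 head=9: ld i9 no-port MEM/MEM
#7 head=10: ld i10 no-port MEM/MEM
#8 head=11: st/or i11,i12 2-wide
#9 head=13: sub i13 tail

ISSUED = 6,7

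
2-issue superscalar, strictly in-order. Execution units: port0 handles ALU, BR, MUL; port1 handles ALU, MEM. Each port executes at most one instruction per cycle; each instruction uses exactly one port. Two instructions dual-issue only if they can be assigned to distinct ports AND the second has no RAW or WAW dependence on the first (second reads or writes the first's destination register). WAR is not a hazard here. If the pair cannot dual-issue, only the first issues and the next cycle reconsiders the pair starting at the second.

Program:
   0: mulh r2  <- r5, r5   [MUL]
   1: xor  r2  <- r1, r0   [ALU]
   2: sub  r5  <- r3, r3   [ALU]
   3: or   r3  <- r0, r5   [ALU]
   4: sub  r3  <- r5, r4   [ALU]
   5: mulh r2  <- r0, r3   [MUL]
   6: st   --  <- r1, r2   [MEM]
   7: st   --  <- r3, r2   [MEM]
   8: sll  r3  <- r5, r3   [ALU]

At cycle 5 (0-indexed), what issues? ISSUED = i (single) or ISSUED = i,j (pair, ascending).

  cy0 -> i0 (mulh) WAW r2
  cy1 -> i1&i2 (xor+sub) pair
  cy2 -> i3 (or) WAW r3
  cy3 -> i4 (sub) RAW r3
  cy4 -> i5 (mulh) RAW r2
  cy5 -> i6 (st) no-port MEM/MEM
  cy6 -> i7&i8 (st+sll) pair

ISSUED = 6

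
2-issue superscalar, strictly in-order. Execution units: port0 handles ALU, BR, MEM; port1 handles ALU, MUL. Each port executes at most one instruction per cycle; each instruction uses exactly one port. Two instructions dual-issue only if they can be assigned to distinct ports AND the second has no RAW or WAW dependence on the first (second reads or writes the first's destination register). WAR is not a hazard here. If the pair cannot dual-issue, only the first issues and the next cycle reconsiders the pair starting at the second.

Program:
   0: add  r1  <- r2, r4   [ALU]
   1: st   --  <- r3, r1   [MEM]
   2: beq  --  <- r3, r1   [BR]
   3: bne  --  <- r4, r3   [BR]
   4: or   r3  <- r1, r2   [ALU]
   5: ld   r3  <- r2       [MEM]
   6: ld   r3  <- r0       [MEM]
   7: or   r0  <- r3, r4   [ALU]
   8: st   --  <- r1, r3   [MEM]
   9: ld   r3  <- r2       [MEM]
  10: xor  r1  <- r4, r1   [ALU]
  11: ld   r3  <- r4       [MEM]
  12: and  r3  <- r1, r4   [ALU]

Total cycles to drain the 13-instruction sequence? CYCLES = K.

#0 head=0: add i0 RAW r1
#1 head=1: st i1 no-port MEM/BR
#2 head=2: beq i2 no-port BR/BR
#3 head=3: bne or i3&i4 pair
#4 head=5: ld i5 no-port MEM/MEM
#5 head=6: ld i6 RAW r3
#6 head=7: or st i7&i8 pair
#7 head=9: ld xor i9&i10 pair
#8 head=11: ld i11 WAW r3
#9 head=12: and i12 tail

CYCLES = 10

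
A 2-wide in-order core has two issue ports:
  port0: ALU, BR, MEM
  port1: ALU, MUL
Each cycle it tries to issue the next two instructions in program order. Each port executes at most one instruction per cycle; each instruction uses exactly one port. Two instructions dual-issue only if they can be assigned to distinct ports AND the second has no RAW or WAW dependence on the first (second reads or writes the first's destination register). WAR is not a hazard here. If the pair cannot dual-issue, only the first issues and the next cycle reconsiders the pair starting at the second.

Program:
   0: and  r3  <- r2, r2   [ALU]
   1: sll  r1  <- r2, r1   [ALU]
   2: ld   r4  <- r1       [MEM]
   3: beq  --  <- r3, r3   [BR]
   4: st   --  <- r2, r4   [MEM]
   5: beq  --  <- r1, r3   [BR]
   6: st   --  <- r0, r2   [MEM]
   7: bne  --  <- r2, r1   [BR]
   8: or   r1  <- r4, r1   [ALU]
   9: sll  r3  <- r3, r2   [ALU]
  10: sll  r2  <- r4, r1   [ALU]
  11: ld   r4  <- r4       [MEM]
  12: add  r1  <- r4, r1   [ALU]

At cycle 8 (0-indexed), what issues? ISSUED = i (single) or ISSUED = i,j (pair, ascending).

ISSUED = 11

#0 head=0: and.ALU sll.ALU i0/i1 dual
#1 head=2: ld.MEM i2 no-port MEM/BR
#2 head=3: beq.BR i3 no-port BR/MEM
#3 head=4: st.MEM i4 no-port MEM/BR
#4 head=5: beq.BR i5 no-port BR/MEM
#5 head=6: st.MEM i6 no-port MEM/BR
#6 head=7: bne.BR or.ALU i7/i8 dual
#7 head=9: sll.ALU sll.ALU i9/i10 dual
#8 head=11: ld.MEM i11 RAW r4
#9 head=12: add.ALU i12 tail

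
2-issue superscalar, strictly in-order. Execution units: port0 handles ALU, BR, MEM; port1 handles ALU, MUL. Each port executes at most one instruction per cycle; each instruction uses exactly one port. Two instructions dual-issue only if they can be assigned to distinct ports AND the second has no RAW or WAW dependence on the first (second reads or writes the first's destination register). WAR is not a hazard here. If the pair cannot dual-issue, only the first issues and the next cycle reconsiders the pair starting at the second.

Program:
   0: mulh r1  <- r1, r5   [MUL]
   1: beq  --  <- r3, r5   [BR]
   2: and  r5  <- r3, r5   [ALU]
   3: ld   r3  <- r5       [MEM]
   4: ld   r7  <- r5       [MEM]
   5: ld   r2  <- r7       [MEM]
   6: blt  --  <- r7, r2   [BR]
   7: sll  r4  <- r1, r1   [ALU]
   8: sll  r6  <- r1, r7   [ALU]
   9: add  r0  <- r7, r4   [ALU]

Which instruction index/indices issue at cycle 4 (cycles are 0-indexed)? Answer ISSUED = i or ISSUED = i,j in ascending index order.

#0 head=0: mulh+beq i0&i1 pair
#1 head=2: and i2 RAW r5
#2 head=3: ld i3 no-port MEM/MEM
#3 head=4: ld i4 no-port MEM/MEM
#4 head=5: ld i5 no-port MEM/BR
#5 head=6: blt+sll i6&i7 pair
#6 head=8: sll+add i8&i9 pair

ISSUED = 5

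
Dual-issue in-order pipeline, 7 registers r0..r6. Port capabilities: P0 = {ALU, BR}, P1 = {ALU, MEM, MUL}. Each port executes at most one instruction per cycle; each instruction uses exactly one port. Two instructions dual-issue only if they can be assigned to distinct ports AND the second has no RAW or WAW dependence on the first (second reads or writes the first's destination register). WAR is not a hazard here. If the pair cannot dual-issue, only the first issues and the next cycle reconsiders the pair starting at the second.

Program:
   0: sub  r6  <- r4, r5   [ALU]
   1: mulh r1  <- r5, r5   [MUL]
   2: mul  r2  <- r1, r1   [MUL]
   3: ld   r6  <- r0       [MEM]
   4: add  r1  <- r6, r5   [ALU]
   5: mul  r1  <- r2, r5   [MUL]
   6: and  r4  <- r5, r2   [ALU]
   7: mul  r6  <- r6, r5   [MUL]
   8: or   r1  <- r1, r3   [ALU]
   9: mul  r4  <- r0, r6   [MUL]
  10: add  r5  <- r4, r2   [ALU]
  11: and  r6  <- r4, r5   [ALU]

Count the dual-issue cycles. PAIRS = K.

PAIRS = 3

#0 head=0: sub.ALU+mulh.MUL i0,i1 dual
#1 head=2: mul.MUL i2 no-port MUL/MEM
#2 head=3: ld.MEM i3 RAW r6
#3 head=4: add.ALU i4 WAW r1
#4 head=5: mul.MUL+and.ALU i5,i6 dual
#5 head=7: mul.MUL+or.ALU i7,i8 dual
#6 head=9: mul.MUL i9 RAW r4
#7 head=10: add.ALU i10 RAW r5
#8 head=11: and.ALU i11 tail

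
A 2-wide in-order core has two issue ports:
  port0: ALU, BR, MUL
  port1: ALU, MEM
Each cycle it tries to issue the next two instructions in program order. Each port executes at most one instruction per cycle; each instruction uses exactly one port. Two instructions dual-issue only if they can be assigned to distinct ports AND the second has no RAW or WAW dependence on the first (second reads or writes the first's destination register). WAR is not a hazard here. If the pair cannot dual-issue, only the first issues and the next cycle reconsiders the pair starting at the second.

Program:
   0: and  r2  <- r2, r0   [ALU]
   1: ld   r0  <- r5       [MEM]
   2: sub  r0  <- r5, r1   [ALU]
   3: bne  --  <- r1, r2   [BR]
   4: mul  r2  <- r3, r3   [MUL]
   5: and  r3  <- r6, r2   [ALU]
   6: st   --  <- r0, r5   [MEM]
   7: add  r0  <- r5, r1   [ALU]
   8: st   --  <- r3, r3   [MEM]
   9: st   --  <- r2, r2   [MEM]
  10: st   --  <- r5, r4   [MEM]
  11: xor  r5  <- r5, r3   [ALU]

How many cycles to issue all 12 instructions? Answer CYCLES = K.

CYCLES = 7

t=0 i0/i1:and+ld ; 2-wide
t=1 i2/i3:sub+bne ; 2-wide
t=2 i4:mul ; RAW r2
t=3 i5/i6:and+st ; 2-wide
t=4 i7/i8:add+st ; 2-wide
t=5 i9:st ; no-port MEM/MEM
t=6 i10/i11:st+xor ; 2-wide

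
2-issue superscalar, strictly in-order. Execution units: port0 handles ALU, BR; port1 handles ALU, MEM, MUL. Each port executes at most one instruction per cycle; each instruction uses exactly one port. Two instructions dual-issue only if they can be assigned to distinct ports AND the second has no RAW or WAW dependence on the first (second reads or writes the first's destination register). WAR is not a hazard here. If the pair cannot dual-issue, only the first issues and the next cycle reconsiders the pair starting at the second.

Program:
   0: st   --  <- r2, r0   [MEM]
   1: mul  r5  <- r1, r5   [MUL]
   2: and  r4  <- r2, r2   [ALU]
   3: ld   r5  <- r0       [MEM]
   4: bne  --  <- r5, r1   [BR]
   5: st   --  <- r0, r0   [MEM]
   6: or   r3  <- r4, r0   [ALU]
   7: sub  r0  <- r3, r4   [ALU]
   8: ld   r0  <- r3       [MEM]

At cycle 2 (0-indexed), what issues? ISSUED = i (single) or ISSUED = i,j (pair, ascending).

ISSUED = 3

#0 head=0: st i0 no-port MEM/MUL
#1 head=1: mul and i1,i2 pair
#2 head=3: ld i3 RAW r5
#3 head=4: bne st i4,i5 pair
#4 head=6: or i6 RAW r3
#5 head=7: sub i7 WAW r0
#6 head=8: ld i8 tail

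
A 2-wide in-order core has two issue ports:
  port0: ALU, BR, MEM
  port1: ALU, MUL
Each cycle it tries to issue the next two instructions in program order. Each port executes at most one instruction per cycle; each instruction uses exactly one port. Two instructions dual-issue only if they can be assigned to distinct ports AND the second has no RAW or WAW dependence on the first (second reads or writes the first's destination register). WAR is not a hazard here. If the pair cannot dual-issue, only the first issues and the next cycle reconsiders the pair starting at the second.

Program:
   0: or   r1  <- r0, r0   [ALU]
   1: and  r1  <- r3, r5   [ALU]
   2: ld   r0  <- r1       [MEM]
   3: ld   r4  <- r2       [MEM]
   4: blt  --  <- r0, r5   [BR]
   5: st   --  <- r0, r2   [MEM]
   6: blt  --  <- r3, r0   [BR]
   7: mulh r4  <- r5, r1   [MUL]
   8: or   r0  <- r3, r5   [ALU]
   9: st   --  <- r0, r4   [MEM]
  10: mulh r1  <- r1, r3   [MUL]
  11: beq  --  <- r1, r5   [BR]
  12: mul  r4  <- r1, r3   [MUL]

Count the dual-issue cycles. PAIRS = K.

t=0 i0:or.ALU ; WAW r1
t=1 i1:and.ALU ; RAW r1
t=2 i2:ld.MEM ; no-port MEM/MEM
t=3 i3:ld.MEM ; no-port MEM/BR
t=4 i4:blt.BR ; no-port BR/MEM
t=5 i5:st.MEM ; no-port MEM/BR
t=6 i6/i7:blt.BR/mulh.MUL ; dual
t=7 i8:or.ALU ; RAW r0
t=8 i9/i10:st.MEM/mulh.MUL ; dual
t=9 i11/i12:beq.BR/mul.MUL ; dual

PAIRS = 3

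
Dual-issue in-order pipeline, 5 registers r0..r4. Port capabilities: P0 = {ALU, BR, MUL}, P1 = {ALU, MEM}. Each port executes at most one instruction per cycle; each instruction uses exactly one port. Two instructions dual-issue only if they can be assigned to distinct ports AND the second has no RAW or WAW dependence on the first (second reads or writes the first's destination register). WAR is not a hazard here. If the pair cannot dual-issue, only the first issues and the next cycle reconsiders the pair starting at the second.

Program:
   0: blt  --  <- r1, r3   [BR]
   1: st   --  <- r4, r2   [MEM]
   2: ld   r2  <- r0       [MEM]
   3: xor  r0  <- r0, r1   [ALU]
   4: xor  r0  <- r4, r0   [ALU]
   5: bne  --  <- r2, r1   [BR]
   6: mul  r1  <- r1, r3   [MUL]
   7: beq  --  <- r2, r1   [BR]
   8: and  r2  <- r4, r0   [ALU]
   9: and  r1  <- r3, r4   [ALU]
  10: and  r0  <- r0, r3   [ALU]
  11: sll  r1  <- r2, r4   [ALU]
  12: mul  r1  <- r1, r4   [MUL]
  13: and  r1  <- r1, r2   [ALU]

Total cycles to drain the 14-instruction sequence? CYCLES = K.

CYCLES = 9

  cy0 -> i0/i1 (blt+st) dual
  cy1 -> i2/i3 (ld+xor) dual
  cy2 -> i4/i5 (xor+bne) dual
  cy3 -> i6 (mul) no-port MUL/BR
  cy4 -> i7/i8 (beq+and) dual
  cy5 -> i9/i10 (and+and) dual
  cy6 -> i11 (sll) RAW+WAW r1
  cy7 -> i12 (mul) RAW+WAW r1
  cy8 -> i13 (and) tail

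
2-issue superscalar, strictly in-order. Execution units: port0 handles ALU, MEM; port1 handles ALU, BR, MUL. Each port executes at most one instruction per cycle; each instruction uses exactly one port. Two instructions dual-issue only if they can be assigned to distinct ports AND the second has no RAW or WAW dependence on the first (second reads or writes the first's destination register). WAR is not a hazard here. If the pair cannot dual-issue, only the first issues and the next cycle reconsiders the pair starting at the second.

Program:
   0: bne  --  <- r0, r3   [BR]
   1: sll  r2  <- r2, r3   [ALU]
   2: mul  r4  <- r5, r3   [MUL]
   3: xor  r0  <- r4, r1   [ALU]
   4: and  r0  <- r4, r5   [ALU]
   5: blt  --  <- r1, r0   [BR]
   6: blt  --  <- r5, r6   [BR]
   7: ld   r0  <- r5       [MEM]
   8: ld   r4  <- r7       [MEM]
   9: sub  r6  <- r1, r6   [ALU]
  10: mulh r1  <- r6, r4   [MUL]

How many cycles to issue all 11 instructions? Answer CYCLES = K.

t=0 i0,i1:bne/sll ; pair
t=1 i2:mul ; RAW r4
t=2 i3:xor ; WAW r0
t=3 i4:and ; RAW r0
t=4 i5:blt ; no-port BR/BR
t=5 i6,i7:blt/ld ; pair
t=6 i8,i9:ld/sub ; pair
t=7 i10:mulh ; tail

CYCLES = 8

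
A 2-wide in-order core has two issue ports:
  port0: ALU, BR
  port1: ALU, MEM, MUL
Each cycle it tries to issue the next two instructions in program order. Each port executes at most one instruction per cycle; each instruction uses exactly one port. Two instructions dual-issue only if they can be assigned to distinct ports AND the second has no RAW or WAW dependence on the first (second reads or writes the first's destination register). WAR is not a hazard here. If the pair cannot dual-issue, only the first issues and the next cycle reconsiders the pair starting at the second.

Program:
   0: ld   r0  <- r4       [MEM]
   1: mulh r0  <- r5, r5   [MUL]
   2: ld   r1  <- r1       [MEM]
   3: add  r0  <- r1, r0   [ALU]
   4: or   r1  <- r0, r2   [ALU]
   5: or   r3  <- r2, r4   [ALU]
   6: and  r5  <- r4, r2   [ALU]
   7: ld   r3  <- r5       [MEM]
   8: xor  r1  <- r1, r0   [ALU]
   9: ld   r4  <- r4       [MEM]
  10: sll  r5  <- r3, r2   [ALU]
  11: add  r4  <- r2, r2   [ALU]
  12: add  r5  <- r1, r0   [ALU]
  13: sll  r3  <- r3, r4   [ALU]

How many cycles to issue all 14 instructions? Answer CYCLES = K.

CYCLES = 10

#0 head=0: ld.MEM i0 no-port MEM/MUL
#1 head=1: mulh.MUL i1 no-port MUL/MEM
#2 head=2: ld.MEM i2 RAW r1
#3 head=3: add.ALU i3 RAW r0
#4 head=4: or.ALU or.ALU i4,i5 dual
#5 head=6: and.ALU i6 RAW r5
#6 head=7: ld.MEM xor.ALU i7,i8 dual
#7 head=9: ld.MEM sll.ALU i9,i10 dual
#8 head=11: add.ALU add.ALU i11,i12 dual
#9 head=13: sll.ALU i13 tail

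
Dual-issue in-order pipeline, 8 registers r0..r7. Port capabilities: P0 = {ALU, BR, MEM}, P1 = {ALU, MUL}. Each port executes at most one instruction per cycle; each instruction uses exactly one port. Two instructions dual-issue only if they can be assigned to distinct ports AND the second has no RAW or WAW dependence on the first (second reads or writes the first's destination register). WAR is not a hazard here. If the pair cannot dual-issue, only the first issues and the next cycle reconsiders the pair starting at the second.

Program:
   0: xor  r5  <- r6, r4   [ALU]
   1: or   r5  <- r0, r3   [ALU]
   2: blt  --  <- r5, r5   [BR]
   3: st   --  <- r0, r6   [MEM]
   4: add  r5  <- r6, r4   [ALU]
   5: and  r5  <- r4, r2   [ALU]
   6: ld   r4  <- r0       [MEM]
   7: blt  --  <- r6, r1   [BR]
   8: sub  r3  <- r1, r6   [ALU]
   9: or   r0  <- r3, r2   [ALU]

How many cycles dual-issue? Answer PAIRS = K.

t=0 i0:xor ; WAW r5
t=1 i1:or ; RAW r5
t=2 i2:blt ; no-port BR/MEM
t=3 i3+i4:st/add ; pair
t=4 i5+i6:and/ld ; pair
t=5 i7+i8:blt/sub ; pair
t=6 i9:or ; tail

PAIRS = 3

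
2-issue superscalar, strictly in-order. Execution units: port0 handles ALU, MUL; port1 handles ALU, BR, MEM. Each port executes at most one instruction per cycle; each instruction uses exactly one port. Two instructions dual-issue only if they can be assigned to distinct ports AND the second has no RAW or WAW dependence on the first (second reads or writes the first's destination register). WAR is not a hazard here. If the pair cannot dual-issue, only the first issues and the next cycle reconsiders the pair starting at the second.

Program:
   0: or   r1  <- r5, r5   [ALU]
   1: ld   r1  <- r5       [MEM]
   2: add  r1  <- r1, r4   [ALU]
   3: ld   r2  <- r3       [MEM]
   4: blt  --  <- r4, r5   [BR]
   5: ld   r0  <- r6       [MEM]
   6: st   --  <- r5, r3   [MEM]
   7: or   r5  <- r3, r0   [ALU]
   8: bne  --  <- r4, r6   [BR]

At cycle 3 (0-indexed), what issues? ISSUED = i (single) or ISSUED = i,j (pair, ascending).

  cy0 -> i0 (or) WAW r1
  cy1 -> i1 (ld) RAW+WAW r1
  cy2 -> i2+i3 (add/ld) pair
  cy3 -> i4 (blt) no-port BR/MEM
  cy4 -> i5 (ld) no-port MEM/MEM
  cy5 -> i6+i7 (st/or) pair
  cy6 -> i8 (bne) tail

ISSUED = 4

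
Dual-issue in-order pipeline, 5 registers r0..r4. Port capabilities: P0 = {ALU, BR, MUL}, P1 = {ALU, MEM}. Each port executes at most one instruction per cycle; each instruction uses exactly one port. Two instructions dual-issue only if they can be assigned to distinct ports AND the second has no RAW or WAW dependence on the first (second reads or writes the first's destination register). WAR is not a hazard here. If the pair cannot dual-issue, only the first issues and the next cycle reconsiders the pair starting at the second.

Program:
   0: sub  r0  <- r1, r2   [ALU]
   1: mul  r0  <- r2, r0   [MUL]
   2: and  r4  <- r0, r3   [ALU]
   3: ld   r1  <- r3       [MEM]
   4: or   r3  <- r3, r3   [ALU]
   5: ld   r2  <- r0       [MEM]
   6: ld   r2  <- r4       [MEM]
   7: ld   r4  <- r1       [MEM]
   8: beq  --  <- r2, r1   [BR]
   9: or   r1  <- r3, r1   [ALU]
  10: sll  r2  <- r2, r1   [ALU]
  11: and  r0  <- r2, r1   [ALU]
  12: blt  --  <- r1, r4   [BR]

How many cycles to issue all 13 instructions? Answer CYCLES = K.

t=0 i0:sub.ALU ; RAW+WAW r0
t=1 i1:mul.MUL ; RAW r0
t=2 i2,i3:and.ALU+ld.MEM ; 2-wide
t=3 i4,i5:or.ALU+ld.MEM ; 2-wide
t=4 i6:ld.MEM ; no-port MEM/MEM
t=5 i7,i8:ld.MEM+beq.BR ; 2-wide
t=6 i9:or.ALU ; RAW r1
t=7 i10:sll.ALU ; RAW r2
t=8 i11,i12:and.ALU+blt.BR ; 2-wide

CYCLES = 9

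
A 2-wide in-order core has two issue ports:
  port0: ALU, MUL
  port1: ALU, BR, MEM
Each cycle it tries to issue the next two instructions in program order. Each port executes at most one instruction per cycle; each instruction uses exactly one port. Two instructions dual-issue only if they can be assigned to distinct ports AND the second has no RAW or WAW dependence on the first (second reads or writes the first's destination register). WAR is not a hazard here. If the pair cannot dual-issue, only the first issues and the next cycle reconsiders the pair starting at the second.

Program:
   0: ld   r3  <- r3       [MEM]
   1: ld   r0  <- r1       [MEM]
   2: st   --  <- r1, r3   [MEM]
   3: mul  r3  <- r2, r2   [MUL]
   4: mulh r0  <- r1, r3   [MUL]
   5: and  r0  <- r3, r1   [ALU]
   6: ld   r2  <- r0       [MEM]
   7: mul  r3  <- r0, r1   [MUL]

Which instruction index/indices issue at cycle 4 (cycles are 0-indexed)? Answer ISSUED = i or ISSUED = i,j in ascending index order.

ISSUED = 5

[0] i0  ld.MEM  -- no-port MEM/MEM
[1] i1  ld.MEM  -- no-port MEM/MEM
[2] i2+i3  st.MEM;mul.MUL  -- dual
[3] i4  mulh.MUL  -- WAW r0
[4] i5  and.ALU  -- RAW r0
[5] i6+i7  ld.MEM;mul.MUL  -- dual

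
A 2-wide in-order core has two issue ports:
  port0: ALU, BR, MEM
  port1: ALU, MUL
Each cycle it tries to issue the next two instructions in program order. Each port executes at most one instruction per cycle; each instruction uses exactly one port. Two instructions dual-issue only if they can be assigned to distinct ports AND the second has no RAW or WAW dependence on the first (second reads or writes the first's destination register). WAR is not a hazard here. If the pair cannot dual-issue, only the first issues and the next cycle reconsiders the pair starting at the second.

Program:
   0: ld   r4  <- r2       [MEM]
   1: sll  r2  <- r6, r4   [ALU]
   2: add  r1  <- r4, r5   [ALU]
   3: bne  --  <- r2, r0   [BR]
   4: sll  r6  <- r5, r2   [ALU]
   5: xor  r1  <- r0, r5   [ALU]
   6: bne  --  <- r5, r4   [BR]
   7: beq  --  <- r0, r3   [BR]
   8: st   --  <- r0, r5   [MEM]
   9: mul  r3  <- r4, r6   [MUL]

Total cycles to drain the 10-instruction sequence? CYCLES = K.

#0 head=0: ld i0 RAW r4
#1 head=1: sll add i1+i2 pair
#2 head=3: bne sll i3+i4 pair
#3 head=5: xor bne i5+i6 pair
#4 head=7: beq i7 no-port BR/MEM
#5 head=8: st mul i8+i9 pair

CYCLES = 6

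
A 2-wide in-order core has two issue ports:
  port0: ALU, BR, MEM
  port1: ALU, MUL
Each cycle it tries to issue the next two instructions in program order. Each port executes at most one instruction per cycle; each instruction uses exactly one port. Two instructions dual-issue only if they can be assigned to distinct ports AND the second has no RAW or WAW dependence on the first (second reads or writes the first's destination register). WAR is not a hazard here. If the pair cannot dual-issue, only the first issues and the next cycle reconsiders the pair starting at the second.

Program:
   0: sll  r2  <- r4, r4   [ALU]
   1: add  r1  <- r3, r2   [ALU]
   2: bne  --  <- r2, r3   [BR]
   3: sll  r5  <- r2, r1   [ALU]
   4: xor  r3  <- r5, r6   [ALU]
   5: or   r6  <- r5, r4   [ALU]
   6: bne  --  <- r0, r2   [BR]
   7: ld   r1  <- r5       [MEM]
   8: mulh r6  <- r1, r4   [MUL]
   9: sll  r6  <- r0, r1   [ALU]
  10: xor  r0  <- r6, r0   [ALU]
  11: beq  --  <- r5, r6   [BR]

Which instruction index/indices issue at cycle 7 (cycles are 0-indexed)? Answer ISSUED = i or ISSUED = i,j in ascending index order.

  cy0 -> i0 (sll.ALU) RAW r2
  cy1 -> i1/i2 (add.ALU+bne.BR) pair
  cy2 -> i3 (sll.ALU) RAW r5
  cy3 -> i4/i5 (xor.ALU+or.ALU) pair
  cy4 -> i6 (bne.BR) no-port BR/MEM
  cy5 -> i7 (ld.MEM) RAW r1
  cy6 -> i8 (mulh.MUL) WAW r6
  cy7 -> i9 (sll.ALU) RAW r6
  cy8 -> i10/i11 (xor.ALU+beq.BR) pair

ISSUED = 9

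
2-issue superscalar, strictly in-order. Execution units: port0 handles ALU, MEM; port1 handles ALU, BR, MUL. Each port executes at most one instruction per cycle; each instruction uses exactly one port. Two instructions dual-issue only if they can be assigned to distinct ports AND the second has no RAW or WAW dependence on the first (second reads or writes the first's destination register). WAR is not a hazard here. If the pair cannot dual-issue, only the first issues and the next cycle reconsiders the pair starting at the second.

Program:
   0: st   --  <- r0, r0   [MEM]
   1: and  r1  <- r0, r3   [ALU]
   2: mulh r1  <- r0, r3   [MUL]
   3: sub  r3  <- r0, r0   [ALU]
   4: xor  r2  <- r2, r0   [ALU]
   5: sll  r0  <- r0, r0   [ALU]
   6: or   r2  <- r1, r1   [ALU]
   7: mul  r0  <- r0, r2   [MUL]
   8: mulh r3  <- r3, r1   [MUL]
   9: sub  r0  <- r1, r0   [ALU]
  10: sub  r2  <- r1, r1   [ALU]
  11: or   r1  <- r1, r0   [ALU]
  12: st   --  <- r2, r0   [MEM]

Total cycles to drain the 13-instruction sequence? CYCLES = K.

CYCLES = 8

#0 head=0: st/and i0&i1 2-wide
#1 head=2: mulh/sub i2&i3 2-wide
#2 head=4: xor/sll i4&i5 2-wide
#3 head=6: or i6 RAW r2
#4 head=7: mul i7 no-port MUL/MUL
#5 head=8: mulh/sub i8&i9 2-wide
#6 head=10: sub/or i10&i11 2-wide
#7 head=12: st i12 tail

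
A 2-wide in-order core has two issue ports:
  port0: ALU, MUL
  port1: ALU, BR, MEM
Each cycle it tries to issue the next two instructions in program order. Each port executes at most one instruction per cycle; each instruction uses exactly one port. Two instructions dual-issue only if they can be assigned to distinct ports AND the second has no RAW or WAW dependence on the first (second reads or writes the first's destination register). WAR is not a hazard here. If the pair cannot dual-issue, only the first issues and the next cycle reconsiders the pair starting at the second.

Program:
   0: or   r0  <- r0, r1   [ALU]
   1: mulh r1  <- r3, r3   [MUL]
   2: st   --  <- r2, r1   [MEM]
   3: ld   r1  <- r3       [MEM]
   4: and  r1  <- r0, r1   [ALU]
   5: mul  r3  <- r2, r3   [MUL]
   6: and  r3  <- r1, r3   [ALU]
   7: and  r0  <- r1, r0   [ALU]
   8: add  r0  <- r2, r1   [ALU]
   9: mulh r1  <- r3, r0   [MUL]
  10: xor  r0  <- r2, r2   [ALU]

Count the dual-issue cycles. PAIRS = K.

c0: i0&i1 or.ALU+mulh.MUL  dual
c1: i2 st.MEM  no-port MEM/MEM
c2: i3 ld.MEM  RAW+WAW r1
c3: i4&i5 and.ALU+mul.MUL  dual
c4: i6&i7 and.ALU+and.ALU  dual
c5: i8 add.ALU  RAW r0
c6: i9&i10 mulh.MUL+xor.ALU  dual

PAIRS = 4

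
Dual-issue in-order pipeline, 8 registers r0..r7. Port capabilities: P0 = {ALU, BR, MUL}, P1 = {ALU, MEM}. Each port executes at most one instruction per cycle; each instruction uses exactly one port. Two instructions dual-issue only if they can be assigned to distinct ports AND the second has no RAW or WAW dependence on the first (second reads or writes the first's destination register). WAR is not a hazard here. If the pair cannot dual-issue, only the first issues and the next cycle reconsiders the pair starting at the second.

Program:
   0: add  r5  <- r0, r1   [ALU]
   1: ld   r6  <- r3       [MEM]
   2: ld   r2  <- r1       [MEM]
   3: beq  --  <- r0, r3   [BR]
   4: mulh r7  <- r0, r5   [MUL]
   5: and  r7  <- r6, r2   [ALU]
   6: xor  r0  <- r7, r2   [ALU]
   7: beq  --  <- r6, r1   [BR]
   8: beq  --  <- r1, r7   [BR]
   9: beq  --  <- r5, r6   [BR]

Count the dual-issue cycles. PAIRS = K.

PAIRS = 3

[0] i0&i1  add.ALU;ld.MEM  -- 2-wide
[1] i2&i3  ld.MEM;beq.BR  -- 2-wide
[2] i4  mulh.MUL  -- WAW r7
[3] i5  and.ALU  -- RAW r7
[4] i6&i7  xor.ALU;beq.BR  -- 2-wide
[5] i8  beq.BR  -- no-port BR/BR
[6] i9  beq.BR  -- tail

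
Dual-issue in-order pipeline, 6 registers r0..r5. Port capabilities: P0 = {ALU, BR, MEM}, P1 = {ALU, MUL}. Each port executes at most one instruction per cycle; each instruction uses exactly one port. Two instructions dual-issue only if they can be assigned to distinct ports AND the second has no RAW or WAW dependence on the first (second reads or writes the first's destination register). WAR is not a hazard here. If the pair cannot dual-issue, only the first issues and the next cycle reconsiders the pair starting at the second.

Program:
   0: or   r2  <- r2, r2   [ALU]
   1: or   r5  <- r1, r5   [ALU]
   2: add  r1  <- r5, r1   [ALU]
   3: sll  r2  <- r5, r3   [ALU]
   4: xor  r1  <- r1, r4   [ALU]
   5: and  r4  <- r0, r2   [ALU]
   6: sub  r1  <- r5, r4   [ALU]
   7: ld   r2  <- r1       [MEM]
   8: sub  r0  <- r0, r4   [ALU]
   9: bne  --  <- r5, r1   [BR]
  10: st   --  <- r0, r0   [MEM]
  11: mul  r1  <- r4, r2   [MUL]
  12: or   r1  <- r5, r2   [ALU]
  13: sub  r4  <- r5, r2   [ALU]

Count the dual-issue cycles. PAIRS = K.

c0: i0+i1 or.ALU+or.ALU  2-wide
c1: i2+i3 add.ALU+sll.ALU  2-wide
c2: i4+i5 xor.ALU+and.ALU  2-wide
c3: i6 sub.ALU  RAW r1
c4: i7+i8 ld.MEM+sub.ALU  2-wide
c5: i9 bne.BR  no-port BR/MEM
c6: i10+i11 st.MEM+mul.MUL  2-wide
c7: i12+i13 or.ALU+sub.ALU  2-wide

PAIRS = 6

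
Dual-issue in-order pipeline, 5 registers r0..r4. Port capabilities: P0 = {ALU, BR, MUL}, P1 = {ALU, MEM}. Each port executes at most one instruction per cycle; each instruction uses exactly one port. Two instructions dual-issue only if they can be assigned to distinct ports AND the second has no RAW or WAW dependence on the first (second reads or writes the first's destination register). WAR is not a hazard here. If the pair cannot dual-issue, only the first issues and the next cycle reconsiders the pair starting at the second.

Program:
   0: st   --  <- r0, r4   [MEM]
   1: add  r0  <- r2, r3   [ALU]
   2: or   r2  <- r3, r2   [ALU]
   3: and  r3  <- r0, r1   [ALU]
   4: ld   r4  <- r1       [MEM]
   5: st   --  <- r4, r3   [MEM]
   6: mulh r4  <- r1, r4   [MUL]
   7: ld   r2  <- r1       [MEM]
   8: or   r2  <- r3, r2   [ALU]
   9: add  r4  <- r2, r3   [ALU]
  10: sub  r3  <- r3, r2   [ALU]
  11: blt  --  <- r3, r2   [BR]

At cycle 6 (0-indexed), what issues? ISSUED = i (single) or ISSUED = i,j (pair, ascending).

#0 head=0: st.MEM;add.ALU i0&i1 pair
#1 head=2: or.ALU;and.ALU i2&i3 pair
#2 head=4: ld.MEM i4 no-port MEM/MEM
#3 head=5: st.MEM;mulh.MUL i5&i6 pair
#4 head=7: ld.MEM i7 RAW+WAW r2
#5 head=8: or.ALU i8 RAW r2
#6 head=9: add.ALU;sub.ALU i9&i10 pair
#7 head=11: blt.BR i11 tail

ISSUED = 9,10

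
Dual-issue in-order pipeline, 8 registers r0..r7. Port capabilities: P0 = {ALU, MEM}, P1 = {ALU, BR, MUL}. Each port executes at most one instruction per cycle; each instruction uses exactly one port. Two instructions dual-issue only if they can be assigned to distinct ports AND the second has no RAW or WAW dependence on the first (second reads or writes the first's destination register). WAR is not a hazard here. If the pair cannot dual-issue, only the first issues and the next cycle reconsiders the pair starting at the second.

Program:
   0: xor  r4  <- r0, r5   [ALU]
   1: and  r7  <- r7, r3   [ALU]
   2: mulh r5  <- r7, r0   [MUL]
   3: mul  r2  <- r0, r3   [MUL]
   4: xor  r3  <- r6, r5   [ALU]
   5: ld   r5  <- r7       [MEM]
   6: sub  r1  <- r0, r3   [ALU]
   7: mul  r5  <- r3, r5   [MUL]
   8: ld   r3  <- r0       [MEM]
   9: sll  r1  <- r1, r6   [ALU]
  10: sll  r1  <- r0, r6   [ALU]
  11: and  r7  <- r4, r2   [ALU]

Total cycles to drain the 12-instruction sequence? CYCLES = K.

c0: i0,i1 xor/and  pair
c1: i2 mulh  no-port MUL/MUL
c2: i3,i4 mul/xor  pair
c3: i5,i6 ld/sub  pair
c4: i7,i8 mul/ld  pair
c5: i9 sll  WAW r1
c6: i10,i11 sll/and  pair

CYCLES = 7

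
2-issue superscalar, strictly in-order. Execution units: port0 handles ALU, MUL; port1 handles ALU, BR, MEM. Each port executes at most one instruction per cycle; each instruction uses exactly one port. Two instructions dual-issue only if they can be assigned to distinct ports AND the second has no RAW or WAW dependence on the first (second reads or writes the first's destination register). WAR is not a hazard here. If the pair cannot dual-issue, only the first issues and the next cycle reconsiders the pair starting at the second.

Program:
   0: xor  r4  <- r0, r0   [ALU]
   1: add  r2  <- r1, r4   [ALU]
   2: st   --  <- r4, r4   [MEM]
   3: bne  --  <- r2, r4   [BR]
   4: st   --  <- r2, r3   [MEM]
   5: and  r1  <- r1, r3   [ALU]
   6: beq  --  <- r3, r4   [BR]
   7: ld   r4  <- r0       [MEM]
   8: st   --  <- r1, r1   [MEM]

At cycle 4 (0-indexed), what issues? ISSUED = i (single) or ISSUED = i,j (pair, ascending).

ISSUED = 6

0. xor.ALU @i0  | RAW r4
1. add.ALU+st.MEM @i1&i2  | pair
2. bne.BR @i3  | no-port BR/MEM
3. st.MEM+and.ALU @i4&i5  | pair
4. beq.BR @i6  | no-port BR/MEM
5. ld.MEM @i7  | no-port MEM/MEM
6. st.MEM @i8  | tail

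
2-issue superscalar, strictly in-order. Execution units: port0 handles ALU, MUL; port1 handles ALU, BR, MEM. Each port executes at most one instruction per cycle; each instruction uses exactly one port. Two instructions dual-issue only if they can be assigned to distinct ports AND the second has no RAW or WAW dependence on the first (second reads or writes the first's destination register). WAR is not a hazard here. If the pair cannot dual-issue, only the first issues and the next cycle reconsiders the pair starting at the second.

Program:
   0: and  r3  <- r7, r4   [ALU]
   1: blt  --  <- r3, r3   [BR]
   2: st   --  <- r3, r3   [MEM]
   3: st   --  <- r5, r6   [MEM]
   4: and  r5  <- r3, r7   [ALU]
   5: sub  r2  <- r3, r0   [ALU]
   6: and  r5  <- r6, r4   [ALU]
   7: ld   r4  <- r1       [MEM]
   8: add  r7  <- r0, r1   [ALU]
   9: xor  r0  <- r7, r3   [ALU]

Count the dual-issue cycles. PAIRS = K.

PAIRS = 3

#0 head=0: and i0 RAW r3
#1 head=1: blt i1 no-port BR/MEM
#2 head=2: st i2 no-port MEM/MEM
#3 head=3: st+and i3&i4 dual
#4 head=5: sub+and i5&i6 dual
#5 head=7: ld+add i7&i8 dual
#6 head=9: xor i9 tail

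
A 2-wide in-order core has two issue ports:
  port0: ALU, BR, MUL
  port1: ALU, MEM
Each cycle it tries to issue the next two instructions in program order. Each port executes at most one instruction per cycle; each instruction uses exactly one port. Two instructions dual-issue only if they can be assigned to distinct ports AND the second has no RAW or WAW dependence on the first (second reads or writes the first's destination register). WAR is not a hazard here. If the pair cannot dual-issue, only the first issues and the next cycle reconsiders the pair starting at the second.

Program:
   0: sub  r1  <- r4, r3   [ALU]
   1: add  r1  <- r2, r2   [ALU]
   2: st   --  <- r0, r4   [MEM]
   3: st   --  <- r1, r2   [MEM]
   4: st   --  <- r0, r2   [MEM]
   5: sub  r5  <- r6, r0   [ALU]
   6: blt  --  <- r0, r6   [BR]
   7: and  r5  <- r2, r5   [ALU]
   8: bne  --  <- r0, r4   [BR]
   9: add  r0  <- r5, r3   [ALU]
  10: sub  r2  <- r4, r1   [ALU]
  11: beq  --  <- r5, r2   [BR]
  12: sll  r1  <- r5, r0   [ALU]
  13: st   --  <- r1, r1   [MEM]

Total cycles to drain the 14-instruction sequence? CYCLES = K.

#0 head=0: sub.ALU i0 WAW r1
#1 head=1: add.ALU+st.MEM i1/i2 pair
#2 head=3: st.MEM i3 no-port MEM/MEM
#3 head=4: st.MEM+sub.ALU i4/i5 pair
#4 head=6: blt.BR+and.ALU i6/i7 pair
#5 head=8: bne.BR+add.ALU i8/i9 pair
#6 head=10: sub.ALU i10 RAW r2
#7 head=11: beq.BR+sll.ALU i11/i12 pair
#8 head=13: st.MEM i13 tail

CYCLES = 9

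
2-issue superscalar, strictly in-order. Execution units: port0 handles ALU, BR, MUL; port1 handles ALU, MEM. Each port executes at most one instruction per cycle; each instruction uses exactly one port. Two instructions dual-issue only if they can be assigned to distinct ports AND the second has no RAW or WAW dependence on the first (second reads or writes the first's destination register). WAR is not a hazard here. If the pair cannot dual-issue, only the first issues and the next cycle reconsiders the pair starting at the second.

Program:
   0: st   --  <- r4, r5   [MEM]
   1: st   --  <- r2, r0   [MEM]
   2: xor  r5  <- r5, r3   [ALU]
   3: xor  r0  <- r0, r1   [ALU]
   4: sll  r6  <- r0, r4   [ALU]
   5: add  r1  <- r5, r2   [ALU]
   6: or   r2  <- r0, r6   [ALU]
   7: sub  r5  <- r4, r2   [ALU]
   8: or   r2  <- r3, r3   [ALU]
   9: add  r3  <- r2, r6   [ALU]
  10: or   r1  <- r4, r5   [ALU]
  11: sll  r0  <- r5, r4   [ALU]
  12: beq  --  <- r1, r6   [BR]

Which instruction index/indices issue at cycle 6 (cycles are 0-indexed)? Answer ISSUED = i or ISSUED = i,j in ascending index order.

ISSUED = 9,10

0. st @i0  | no-port MEM/MEM
1. st;xor @i1+i2  | 2-wide
2. xor @i3  | RAW r0
3. sll;add @i4+i5  | 2-wide
4. or @i6  | RAW r2
5. sub;or @i7+i8  | 2-wide
6. add;or @i9+i10  | 2-wide
7. sll;beq @i11+i12  | 2-wide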